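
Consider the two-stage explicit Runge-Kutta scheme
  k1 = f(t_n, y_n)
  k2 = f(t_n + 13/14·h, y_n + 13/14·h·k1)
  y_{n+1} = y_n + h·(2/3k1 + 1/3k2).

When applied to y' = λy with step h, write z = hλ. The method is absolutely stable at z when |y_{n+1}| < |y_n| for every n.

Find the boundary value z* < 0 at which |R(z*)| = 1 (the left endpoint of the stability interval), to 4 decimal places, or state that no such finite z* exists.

Set f=λy, z=hλ:
  k1=λy_n ⇒ h·k1=z·y_n;  k2=λ(1+13/14z)y_n ⇒ h·k2=z(1+13/14z)y_n
  y_{n+1}/y_n = 1 + 2/3z + 1/3z(1+13/14z) = 1 + z + 13/42z²
  ⇒ R(z) = 1 + z + 13/42z².

Boundary: |R(x)|=1, x<0.
x=-1.2: |R|=0.2457
R=1: x+13/42x²=0 ⇒ x=−42/13=-3.2308; min R=1−1/(4·13/42)=0.1923>−1
Confirm numerically:
  x=-2.615: |R|=0.50159 <1
  x=-1.772: |R|=0.19990 <1
  x=-1.446: |R|=0.20119 <1
  x=-1.325: |R|=0.21841 <1
  x=-3.624: |R|=1.44109 >1
  x=-3.527: |R|=1.32339 >1
So |R|<1 on (-3.2308, 0).

left endpoint -3.2308.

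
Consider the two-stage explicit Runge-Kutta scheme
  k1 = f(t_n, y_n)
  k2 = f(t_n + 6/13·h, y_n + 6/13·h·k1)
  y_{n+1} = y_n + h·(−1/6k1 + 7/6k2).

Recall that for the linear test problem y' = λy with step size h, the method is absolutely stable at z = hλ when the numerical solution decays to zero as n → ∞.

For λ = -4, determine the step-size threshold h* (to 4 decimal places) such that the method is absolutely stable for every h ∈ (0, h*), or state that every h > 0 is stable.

(-1.8571,0); λ=-4 ⇒ h* = (13/7)/4 = 0.4643.

Test eqn y'=λy, z=hλ:
  k1=λy_n ⇒ h·k1=z·y_n;  k2=λ(1+6/13z)y_n ⇒ h·k2=z(1+6/13z)y_n
  y_{n+1}/y_n = 1 − 1/6z + 7/6z(1+6/13z) = 1 + z + 7/13z²
  Hence R(z) = 1 + z + 7/13z².

Solve |R(x)|<1 on ℝ⁻.
x=-0.83: |R|=0.5409
R=1: x+7/13x²=0 ⇒ x=−13/7=-1.8571; min R=1−1/(4·7/13)=0.5357>−1
Confirm numerically:
  x=-1.434: |R|=0.67327 <1
  x=-1.194: |R|=0.57365 <1
  x=-0.920: |R|=0.53575 <1
  x=-0.840: |R|=0.53994 <1
  x=-2.252: |R|=1.47881 >1
  x=-1.975: |R|=1.12534 >1
So |R|<1 on (-1.8571, 0).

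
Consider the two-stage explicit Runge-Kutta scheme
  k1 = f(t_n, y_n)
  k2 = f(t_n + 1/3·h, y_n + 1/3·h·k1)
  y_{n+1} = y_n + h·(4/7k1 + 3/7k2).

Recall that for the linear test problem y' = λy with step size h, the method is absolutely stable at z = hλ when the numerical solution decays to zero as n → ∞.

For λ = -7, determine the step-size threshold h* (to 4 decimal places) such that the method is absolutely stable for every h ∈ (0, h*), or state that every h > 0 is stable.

(-7.0000,0); λ=-7 ⇒ h* = (7)/7 = 1.0000.

Test eqn y'=λy, z=hλ:
  k1=λy_n ⇒ h·k1=z·y_n;  k2=λ(1+1/3z)y_n ⇒ h·k2=z(1+1/3z)y_n
  y_{n+1}/y_n = 1 + 4/7z + 3/7z(1+1/3z) = 1 + z + 1/7z²
  ⇒ R(z) = 1 + z + 1/7z².

Boundary: |R(x)|=1, x<0.
x=-1.38: |R|=0.1079
R=1: x+1/7x²=0 ⇒ x=−7=-7.0000; min R=1−1/(4·1/7)=-0.7500>−1
Confirm numerically:
  x=-6.551: |R|=0.57980 <1
  x=-4.340: |R|=0.64920 <1
  x=-3.452: |R|=0.74967 <1
  x=-3.321: |R|=0.74542 <1
  x=-7.453: |R|=1.48232 >1
  x=-7.241: |R|=1.24930 >1
Stable set (-7.0000, 0).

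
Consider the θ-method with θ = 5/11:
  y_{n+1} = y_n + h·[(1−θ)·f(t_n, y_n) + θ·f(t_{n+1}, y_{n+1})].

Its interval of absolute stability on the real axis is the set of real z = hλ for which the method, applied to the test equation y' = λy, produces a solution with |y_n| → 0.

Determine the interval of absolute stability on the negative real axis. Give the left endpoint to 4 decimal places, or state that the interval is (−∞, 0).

Test eqn y'=λy, z=hλ:
  y_{n+1} = y_n + z·[6/11·y_n + 5/11·y_{n+1}] ⇒ (1 − 5/11z)y_{n+1} = (1 + 6/11z)y_n
  so R(z) = (1 + 6/11z)/(1 − 5/11z).

Find x<0 with |R(x)|<1.
x=-0.47: |R|=0.6127
R=−1: 1+6/11x = −1+5/11x ⇒ -1/11x=2 ⇒ x=2/(-1/11)=-22.0000
Confirm numerically:
  x=-19.212: |R|=0.97396 <1
  x=-16.690: |R|=0.94378 <1
  x=-15.617: |R|=0.92835 <1
  x=-13.748: |R|=0.89651 <1
  x=-22.431: |R|=1.00350 >1
  x=-22.187: |R|=1.00153 >1
  x=-22.142: |R|=1.00117 >1
Interval (-22.0000, 0).

z∈(-22.0000,0).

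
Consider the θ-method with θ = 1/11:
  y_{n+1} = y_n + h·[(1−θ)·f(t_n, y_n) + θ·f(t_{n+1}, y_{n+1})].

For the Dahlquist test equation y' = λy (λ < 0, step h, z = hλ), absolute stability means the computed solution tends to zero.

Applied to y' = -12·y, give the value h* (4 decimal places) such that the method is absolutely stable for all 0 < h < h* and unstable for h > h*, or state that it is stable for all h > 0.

Set f=λy, z=hλ:
  y_{n+1} = y_n + z·[10/11·y_n + 1/11·y_{n+1}] ⇒ (1 − 1/11z)y_{n+1} = (1 + 10/11z)y_n
  R(z) = (1 + 10/11z)/(1 − 1/11z).

Find x<0 with |R(x)|<1.
x=-0.74: |R|=0.3066
R=−1: 1+10/11x = −1+1/11x ⇒ -9/11x=2 ⇒ x=2/(-9/11)=-2.4444
Confirm numerically:
  x=-2.320: |R|=0.91592 <1
  x=-2.072: |R|=0.74357 <1
  x=-1.795: |R|=0.54318 <1
  x=-1.107: |R|=0.00578 <1
  x=-3.014: |R|=1.36578 >1
  x=-2.914: |R|=1.30372 >1
Interval (-2.4444, 0).

(-2.4444,0); λ=-12 ⇒ h* = (22/9)/12 = 0.2037.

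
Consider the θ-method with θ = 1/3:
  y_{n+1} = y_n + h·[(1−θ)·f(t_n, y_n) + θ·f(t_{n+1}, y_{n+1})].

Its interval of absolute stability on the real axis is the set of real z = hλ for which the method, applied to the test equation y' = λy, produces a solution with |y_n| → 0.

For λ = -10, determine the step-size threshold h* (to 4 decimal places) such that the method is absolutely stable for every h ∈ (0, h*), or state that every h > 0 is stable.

Test eqn y'=λy, z=hλ:
  y_{n+1} = y_n + z·[2/3·y_n + 1/3·y_{n+1}] ⇒ (1 − 1/3z)y_{n+1} = (1 + 2/3z)y_n
  R(z) = (1 + 2/3z)/(1 − 1/3z).

Solve |R(x)|<1 on ℝ⁻.
x=-1.61: |R|=0.0477
R=−1: 1+2/3x = −1+1/3x ⇒ -1/3x=2 ⇒ x=2/(-1/3)=-6.0000
Confirm numerically:
  x=-5.826: |R|=0.98029 <1
  x=-5.548: |R|=0.94712 <1
  x=-5.190: |R|=0.90110 <1
  x=-3.443: |R|=0.60314 <1
  x=-6.244: |R|=1.02640 >1
  x=-6.229: |R|=1.02481 >1
So |R|<1 on (-6.0000, 0).

(-6.0000,0); λ=-10 ⇒ h* = (6)/10 = 0.6000.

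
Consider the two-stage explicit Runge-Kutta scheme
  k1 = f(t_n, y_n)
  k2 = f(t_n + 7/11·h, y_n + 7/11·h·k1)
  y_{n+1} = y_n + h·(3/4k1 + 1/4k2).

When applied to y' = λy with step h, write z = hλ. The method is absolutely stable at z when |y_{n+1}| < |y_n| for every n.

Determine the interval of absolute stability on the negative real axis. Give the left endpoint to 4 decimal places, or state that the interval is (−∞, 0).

On y'=λy, z=hλ:
  k1=λy_n ⇒ h·k1=z·y_n;  k2=λ(1+7/11z)y_n ⇒ h·k2=z(1+7/11z)y_n
  y_{n+1}/y_n = 1 + 3/4z + 1/4z(1+7/11z) = 1 + z + 7/44z²
  ⇒ R(z) = 1 + z + 7/44z².

Need |R(x)|<1, x<0.
x=-0.59: |R|=0.4654
R=1: x+7/44x²=0 ⇒ x=−44/7=-6.2857; min R=1−1/(4·7/44)=-0.5714>−1
Confirm numerically:
  x=-4.075: |R|=0.43320 <1
  x=-3.008: |R|=0.56854 <1
  x=-3.004: |R|=0.56836 <1
  x=-2.940: |R|=0.56488 <1
  x=-6.743: |R|=1.49055 >1
  x=-6.624: |R|=1.35649 >1
Stable set (-6.2857, 0).

(-6.2857, 0).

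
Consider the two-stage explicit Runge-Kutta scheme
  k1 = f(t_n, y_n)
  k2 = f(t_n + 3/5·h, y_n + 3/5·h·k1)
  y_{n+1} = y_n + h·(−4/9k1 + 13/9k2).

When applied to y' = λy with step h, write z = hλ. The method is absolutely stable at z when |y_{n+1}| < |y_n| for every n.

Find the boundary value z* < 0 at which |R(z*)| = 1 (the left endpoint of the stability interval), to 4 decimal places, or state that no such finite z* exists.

left endpoint -1.1538.

On y'=λy, z=hλ:
  k1=λy_n ⇒ h·k1=z·y_n;  k2=λ(1+3/5z)y_n ⇒ h·k2=z(1+3/5z)y_n
  y_{n+1}/y_n = 1 − 4/9z + 13/9z(1+3/5z) = 1 + z + 13/15z²
  so R(z) = 1 + z + 13/15z².

Find x<0 with |R(x)|<1.
x=-0.83: |R|=0.7670
R=1: x+13/15x²=0 ⇒ x=−15/13=-1.1538; min R=1−1/(4·13/15)=0.7115>−1
Confirm numerically:
  x=-1.132: |R|=0.97857 <1
  x=-0.863: |R|=0.78247 <1
  x=-0.843: |R|=0.77290 <1
  x=-0.566: |R|=0.71164 <1
  x=-1.731: |R|=1.86585 >1
  x=-1.358: |R|=1.24028 >1
Stable set (-1.1538, 0).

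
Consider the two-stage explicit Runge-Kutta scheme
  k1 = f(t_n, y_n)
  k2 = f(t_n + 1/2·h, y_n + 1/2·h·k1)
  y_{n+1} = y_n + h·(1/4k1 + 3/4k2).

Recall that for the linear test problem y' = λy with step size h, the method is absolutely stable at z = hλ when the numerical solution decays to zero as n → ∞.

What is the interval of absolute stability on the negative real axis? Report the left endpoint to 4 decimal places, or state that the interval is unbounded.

z∈(-2.6667,0).

Test eqn y'=λy, z=hλ:
  k1=λy_n ⇒ h·k1=z·y_n;  k2=λ(1+1/2z)y_n ⇒ h·k2=z(1+1/2z)y_n
  y_{n+1}/y_n = 1 + 1/4z + 3/4z(1+1/2z) = 1 + z + 3/8z²
  R(z) = 1 + z + 3/8z².

Boundary: |R(x)|=1, x<0.
x=-1.15: |R|=0.3459
R=1: x+3/8x²=0 ⇒ x=−8/3=-2.6667; min R=1−1/(4·3/8)=0.3333>−1
Confirm numerically:
  x=-2.162: |R|=0.59084 <1
  x=-1.724: |R|=0.39057 <1
  x=-1.507: |R|=0.34464 <1
  x=-1.436: |R|=0.33729 <1
  x=-3.127: |R|=1.53980 >1
  x=-2.835: |R|=1.17896 >1
  x=-2.711: |R|=1.04507 >1
Interval (-2.6667, 0).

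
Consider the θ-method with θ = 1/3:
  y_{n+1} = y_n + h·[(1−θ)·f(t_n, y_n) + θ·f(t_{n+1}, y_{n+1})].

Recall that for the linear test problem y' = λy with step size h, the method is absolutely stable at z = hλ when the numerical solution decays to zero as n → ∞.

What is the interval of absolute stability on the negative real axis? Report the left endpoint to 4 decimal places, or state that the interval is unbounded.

With y'=λy (z=hλ):
  y_{n+1} = y_n + z·[2/3·y_n + 1/3·y_{n+1}] ⇒ (1 − 1/3z)y_{n+1} = (1 + 2/3z)y_n
  R(z) = (1 + 2/3z)/(1 − 1/3z).

Find x<0 with |R(x)|<1.
x=-1.53: |R|=0.0132
R=−1: 1+2/3x = −1+1/3x ⇒ -1/3x=2 ⇒ x=2/(-1/3)=-6.0000
Confirm numerically:
  x=-5.977: |R|=0.99744 <1
  x=-5.114: |R|=0.89081 <1
  x=-3.280: |R|=0.56688 <1
  x=-6.455: |R|=1.04812 >1
  x=-6.120: |R|=1.01316 >1
So |R|<1 on (-6.0000, 0).

z∈(-6.0000,0).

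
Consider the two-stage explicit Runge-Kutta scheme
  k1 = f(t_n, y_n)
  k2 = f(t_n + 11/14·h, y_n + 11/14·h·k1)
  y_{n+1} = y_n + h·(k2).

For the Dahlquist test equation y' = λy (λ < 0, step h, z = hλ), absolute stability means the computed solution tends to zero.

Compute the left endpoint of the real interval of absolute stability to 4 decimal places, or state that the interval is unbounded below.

Set f=λy, z=hλ:
  k1=λy_n ⇒ h·k1=z·y_n;  k2=λ(1+11/14z)y_n ⇒ h·k2=z(1+11/14z)y_n
  y_{n+1}/y_n = 1 + z(1+11/14z) = 1 + z + 11/14z²
  ⇒ R(z) = 1 + z + 11/14z².

Find x<0 with |R(x)|<1.
x=-1.03: |R|=0.8036
R=1: x+11/14x²=0 ⇒ x=−14/11=-1.2727; min R=1−1/(4·11/14)=0.6818>−1
Confirm numerically:
  x=-0.934: |R|=0.75142 <1
  x=-0.924: |R|=0.74682 <1
  x=-0.780: |R|=0.69803 <1
  x=-0.521: |R|=0.69228 <1
  x=-1.792: |R|=1.73114 >1
  x=-1.631: |R|=1.45913 >1
Stable set (-1.2727, 0).

z* = -1.2727.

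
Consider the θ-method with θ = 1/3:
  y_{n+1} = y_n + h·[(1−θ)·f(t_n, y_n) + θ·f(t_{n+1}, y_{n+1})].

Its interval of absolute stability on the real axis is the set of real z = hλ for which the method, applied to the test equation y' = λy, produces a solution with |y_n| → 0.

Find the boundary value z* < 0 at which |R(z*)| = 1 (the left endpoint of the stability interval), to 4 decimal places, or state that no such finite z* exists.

z* = -6.0000.

On y'=λy, z=hλ:
  y_{n+1} = y_n + z·[2/3·y_n + 1/3·y_{n+1}] ⇒ (1 − 1/3z)y_{n+1} = (1 + 2/3z)y_n
  Hence R(z) = (1 + 2/3z)/(1 − 1/3z).

Boundary: |R(x)|=1, x<0.
x=-0.61: |R|=0.4931
R=−1: 1+2/3x = −1+1/3x ⇒ -1/3x=2 ⇒ x=2/(-1/3)=-6.0000
Confirm numerically:
  x=-5.738: |R|=0.97002 <1
  x=-5.717: |R|=0.96753 <1
  x=-2.733: |R|=0.43014 <1
  x=-2.703: |R|=0.42188 <1
  x=-6.461: |R|=1.04873 >1
  x=-6.429: |R|=1.04550 >1
  x=-6.325: |R|=1.03485 >1
So |R|<1 on (-6.0000, 0).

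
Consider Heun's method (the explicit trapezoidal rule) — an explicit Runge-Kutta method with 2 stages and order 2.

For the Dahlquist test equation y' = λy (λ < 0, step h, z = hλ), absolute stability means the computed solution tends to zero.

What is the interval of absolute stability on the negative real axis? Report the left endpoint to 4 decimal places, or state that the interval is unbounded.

With y'=λy (z=hλ):
  order 2, 2-stage ⇒ R(z)=1+z+z^2/2
  (e.g. R(-0.52)=0.61520, |R|=0.61520)

Find x<0 with |R(x)|<1.
x=-0.52: |R|=0.6152
|R(-2.37)|=1.4385 |R(-1.72)|=0.7592 |R(-1.14)|=0.5098
Bisect:
  x_lo=-2.4393 |R|=1.5358  x_hi=-0.2635 |R|=0.7712
  mid=-1.35141 |R|=0.56175 →hi
  mid=-1.89537 |R|=0.90084 →hi
  mid=-2.16735 |R|=1.18135 →lo
  mid=-2.03136 |R|=1.03185 →lo
  mid=-1.96336 |R|=0.96404 →hi
  mid=-1.99736 |R|=0.99737 →hi
  mid=-2.01436 |R|=1.01446 →lo
  mid=-2.00586 |R|=1.00588 →lo
  mid=-2.00161 |R|=1.00161 →lo
  ...
  [-2.00002,-1.99988] ⇒ x*=-2.0000
Interval (-2.0000, 0).

(-2.0000, 0).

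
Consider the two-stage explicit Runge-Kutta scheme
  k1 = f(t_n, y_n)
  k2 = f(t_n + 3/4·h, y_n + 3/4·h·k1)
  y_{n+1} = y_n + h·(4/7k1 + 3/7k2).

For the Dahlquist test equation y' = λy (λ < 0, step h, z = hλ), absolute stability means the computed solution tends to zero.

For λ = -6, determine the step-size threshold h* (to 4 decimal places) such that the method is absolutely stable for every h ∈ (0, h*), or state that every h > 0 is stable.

Test eqn y'=λy, z=hλ:
  k1=λy_n ⇒ h·k1=z·y_n;  k2=λ(1+3/4z)y_n ⇒ h·k2=z(1+3/4z)y_n
  y_{n+1}/y_n = 1 + 4/7z + 3/7z(1+3/4z) = 1 + z + 9/28z²
  so R(z) = 1 + z + 9/28z².

Need |R(x)|<1, x<0.
x=-0.45: |R|=0.6151
R=1: x+9/28x²=0 ⇒ x=−28/9=-3.1111; min R=1−1/(4·9/28)=0.2222>−1
Confirm numerically:
  x=-2.861: |R|=0.77000 <1
  x=-2.272: |R|=0.38721 <1
  x=-1.814: |R|=0.24369 <1
  x=-1.711: |R|=0.22999 <1
  x=-3.708: |R|=1.71141 >1
  x=-3.458: |R|=1.38557 >1
So |R|<1 on (-3.1111, 0).

(-3.1111,0); λ=-6 ⇒ h* = (28/9)/6 = 0.5185.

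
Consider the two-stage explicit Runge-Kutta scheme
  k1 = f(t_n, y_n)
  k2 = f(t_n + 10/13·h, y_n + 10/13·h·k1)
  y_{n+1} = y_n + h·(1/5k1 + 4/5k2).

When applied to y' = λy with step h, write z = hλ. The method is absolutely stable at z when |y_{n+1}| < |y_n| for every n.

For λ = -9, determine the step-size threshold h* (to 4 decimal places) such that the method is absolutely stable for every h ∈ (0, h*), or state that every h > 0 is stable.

(-1.6250,0); λ=-9 ⇒ h* = (13/8)/9 = 0.1806.

On y'=λy, z=hλ:
  k1=λy_n ⇒ h·k1=z·y_n;  k2=λ(1+10/13z)y_n ⇒ h·k2=z(1+10/13z)y_n
  y_{n+1}/y_n = 1 + 1/5z + 4/5z(1+10/13z) = 1 + z + 8/13z²
  ⇒ R(z) = 1 + z + 8/13z².

Boundary: |R(x)|=1, x<0.
x=-0.42: |R|=0.6886
R=1: x+8/13x²=0 ⇒ x=−13/8=-1.6250; min R=1−1/(4·8/13)=0.5938>−1
Confirm numerically:
  x=-1.220: |R|=0.69594 <1
  x=-1.098: |R|=0.64391 <1
  x=-0.924: |R|=0.60140 <1
  x=-1.972: |R|=1.42110 >1
  x=-1.752: |R|=1.13693 >1
  x=-1.663: |R|=1.03889 >1
Stable set (-1.6250, 0).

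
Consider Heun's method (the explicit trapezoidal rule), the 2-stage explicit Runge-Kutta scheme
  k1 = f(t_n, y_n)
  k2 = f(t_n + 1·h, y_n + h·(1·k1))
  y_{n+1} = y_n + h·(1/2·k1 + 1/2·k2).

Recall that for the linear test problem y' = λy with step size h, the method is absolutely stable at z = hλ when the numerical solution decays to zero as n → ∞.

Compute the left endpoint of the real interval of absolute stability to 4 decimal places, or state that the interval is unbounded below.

left endpoint -2.0000.

Test eqn y'=λy, z=hλ:
  order 2, 2-stage ⇒ R(z)=1+z+z^2/2
  (e.g. R(-0.82)=0.51620, |R|=0.51620)

Solve |R(x)|<1 on ℝ⁻.
x=-0.82: |R|=0.5162
|R(-2.25)|=1.2812 |R(-1)|=0.5000 |R(-0.78)|=0.5242
Bisect:
  x_lo=-2.5118 |R|=1.6428  x_hi=-0.0974 |R|=0.9073
  mid=-1.30463 |R|=0.54640 →hi
  mid=-1.90823 |R|=0.91244 →hi
  mid=-2.21003 |R|=1.23209 →lo
  mid=-2.05913 |R|=1.06088 →lo
  mid=-1.98368 |R|=0.98381 →hi
  mid=-2.02141 |R|=1.02163 →lo
  mid=-2.00254 |R|=1.00255 →lo
  ...
  [-2.00004,-1.99989] ⇒ x*=-2.0000
Interval (-2.0000, 0).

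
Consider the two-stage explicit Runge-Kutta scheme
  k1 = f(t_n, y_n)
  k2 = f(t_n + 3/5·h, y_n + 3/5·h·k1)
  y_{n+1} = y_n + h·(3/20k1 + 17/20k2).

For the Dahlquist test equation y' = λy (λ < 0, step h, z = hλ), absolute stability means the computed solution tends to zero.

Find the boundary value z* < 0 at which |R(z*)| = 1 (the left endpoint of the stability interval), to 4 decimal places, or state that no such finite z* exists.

z* = -1.9608.

With y'=λy (z=hλ):
  k1=λy_n ⇒ h·k1=z·y_n;  k2=λ(1+3/5z)y_n ⇒ h·k2=z(1+3/5z)y_n
  y_{n+1}/y_n = 1 + 3/20z + 17/20z(1+3/5z) = 1 + z + 51/100z²
  Hence R(z) = 1 + z + 51/100z².

Boundary: |R(x)|=1, x<0.
x=-1.71: |R|=0.7813
R=1: x+51/100x²=0 ⇒ x=−100/51=-1.9608; min R=1−1/(4·51/100)=0.5098>−1
Confirm numerically:
  x=-1.932: |R|=0.97164 <1
  x=-1.776: |R|=0.83263 <1
  x=-1.664: |R|=0.74814 <1
  x=-1.289: |R|=0.55838 <1
  x=-2.463: |R|=1.63085 >1
  x=-2.423: |R|=1.57117 >1
Stable set (-1.9608, 0).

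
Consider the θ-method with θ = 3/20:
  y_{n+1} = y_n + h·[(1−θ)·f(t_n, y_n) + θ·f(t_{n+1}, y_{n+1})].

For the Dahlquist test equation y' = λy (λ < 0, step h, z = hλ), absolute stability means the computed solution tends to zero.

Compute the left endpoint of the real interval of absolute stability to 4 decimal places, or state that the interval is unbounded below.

Set f=λy, z=hλ:
  y_{n+1} = y_n + z·[17/20·y_n + 3/20·y_{n+1}] ⇒ (1 − 3/20z)y_{n+1} = (1 + 17/20z)y_n
  ⇒ R(z) = (1 + 17/20z)/(1 − 3/20z).

Boundary: |R(x)|=1, x<0.
x=-0.73: |R|=0.3420
R=−1: 1+17/20x = −1+3/20x ⇒ -7/10x=2 ⇒ x=2/(-7/10)=-2.8571
Confirm numerically:
  x=-2.632: |R|=0.88701 <1
  x=-2.521: |R|=0.82926 <1
  x=-1.671: |R|=0.33611 <1
  x=-3.343: |R|=1.22651 >1
  x=-3.142: |R|=1.13553 >1
So |R|<1 on (-2.8571, 0).

z* = -2.8571.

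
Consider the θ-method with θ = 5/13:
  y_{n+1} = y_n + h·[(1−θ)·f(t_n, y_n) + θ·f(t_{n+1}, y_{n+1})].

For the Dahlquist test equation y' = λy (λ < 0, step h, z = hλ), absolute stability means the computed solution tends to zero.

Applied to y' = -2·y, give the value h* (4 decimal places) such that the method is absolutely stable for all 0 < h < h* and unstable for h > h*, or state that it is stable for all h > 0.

(-8.6667,0); λ=-2 ⇒ h* = (26/3)/2 = 4.3333.

Set f=λy, z=hλ:
  y_{n+1} = y_n + z·[8/13·y_n + 5/13·y_{n+1}] ⇒ (1 − 5/13z)y_{n+1} = (1 + 8/13z)y_n
  so R(z) = (1 + 8/13z)/(1 − 5/13z).

Find x<0 with |R(x)|<1.
x=-1.27: |R|=0.1468
R=−1: 1+8/13x = −1+5/13x ⇒ -3/13x=2 ⇒ x=2/(-3/13)=-8.6667
Confirm numerically:
  x=-5.894: |R|=0.80414 <1
  x=-5.219: |R|=0.73544 <1
  x=-5.139: |R|=0.72650 <1
  x=-4.595: |R|=0.66046 <1
  x=-9.243: |R|=1.02920 >1
  x=-9.009: |R|=1.01769 >1
  x=-8.948: |R|=1.01462 >1
Stable set (-8.6667, 0).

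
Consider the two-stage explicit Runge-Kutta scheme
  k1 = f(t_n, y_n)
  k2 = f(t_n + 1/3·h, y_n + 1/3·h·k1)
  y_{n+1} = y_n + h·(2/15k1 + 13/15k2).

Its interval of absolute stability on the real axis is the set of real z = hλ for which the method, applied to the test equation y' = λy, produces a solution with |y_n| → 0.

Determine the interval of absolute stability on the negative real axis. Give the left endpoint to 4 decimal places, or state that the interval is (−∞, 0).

(-3.4615, 0).

With y'=λy (z=hλ):
  k1=λy_n ⇒ h·k1=z·y_n;  k2=λ(1+1/3z)y_n ⇒ h·k2=z(1+1/3z)y_n
  y_{n+1}/y_n = 1 + 2/15z + 13/15z(1+1/3z) = 1 + z + 13/45z²
  R(z) = 1 + z + 13/45z².

Solve |R(x)|<1 on ℝ⁻.
x=-0.72: |R|=0.4298
R=1: x+13/45x²=0 ⇒ x=−45/13=-3.4615; min R=1−1/(4·13/45)=0.1346>−1
Confirm numerically:
  x=-2.652: |R|=0.37979 <1
  x=-1.929: |R|=0.14597 <1
  x=-1.478: |R|=0.15307 <1
  x=-3.955: |R|=1.56381 >1
  x=-3.904: |R|=1.49902 >1
Interval (-3.4615, 0).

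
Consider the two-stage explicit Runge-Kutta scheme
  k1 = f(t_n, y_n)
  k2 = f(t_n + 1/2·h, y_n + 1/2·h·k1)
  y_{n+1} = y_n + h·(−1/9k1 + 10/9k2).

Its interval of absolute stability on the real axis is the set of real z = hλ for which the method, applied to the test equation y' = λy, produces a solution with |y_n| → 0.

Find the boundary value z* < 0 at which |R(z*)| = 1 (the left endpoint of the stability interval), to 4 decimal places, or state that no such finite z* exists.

left endpoint -1.8000.

With y'=λy (z=hλ):
  k1=λy_n ⇒ h·k1=z·y_n;  k2=λ(1+1/2z)y_n ⇒ h·k2=z(1+1/2z)y_n
  y_{n+1}/y_n = 1 − 1/9z + 10/9z(1+1/2z) = 1 + z + 5/9z²
  so R(z) = 1 + z + 5/9z².

Boundary: |R(x)|=1, x<0.
x=-1.05: |R|=0.5625
R=1: x+5/9x²=0 ⇒ x=−9/5=-1.8000; min R=1−1/(4·5/9)=0.5500>−1
Confirm numerically:
  x=-1.710: |R|=0.91450 <1
  x=-1.606: |R|=0.82691 <1
  x=-1.079: |R|=0.56780 <1
  x=-2.163: |R|=1.43620 >1
  x=-2.133: |R|=1.39461 >1
  x=-2.018: |R|=1.24440 >1
Interval (-1.8000, 0).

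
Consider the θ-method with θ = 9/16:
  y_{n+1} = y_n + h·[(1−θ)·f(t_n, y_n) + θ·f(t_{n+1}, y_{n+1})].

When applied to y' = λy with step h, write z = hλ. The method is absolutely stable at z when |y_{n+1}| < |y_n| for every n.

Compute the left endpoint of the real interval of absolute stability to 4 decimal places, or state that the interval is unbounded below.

Set f=λy, z=hλ:
  y_{n+1} = y_n + z·[7/16·y_n + 9/16·y_{n+1}] ⇒ (1 − 9/16z)y_{n+1} = (1 + 7/16z)y_n
  ⇒ R(z) = (1 + 7/16z)/(1 − 9/16z).

Find x<0 with |R(x)|<1.
x=-0.79: |R|=0.4531
x=-2: |R|=0.0588
x=-10: |R|=0.5094
x=-100: |R|=0.7467
θ=9/16≥1/2 ⇒ |1+7/16x|<|1−9/16x| ∀x<0 ⇒ unbounded interval.

interval (−∞, 0).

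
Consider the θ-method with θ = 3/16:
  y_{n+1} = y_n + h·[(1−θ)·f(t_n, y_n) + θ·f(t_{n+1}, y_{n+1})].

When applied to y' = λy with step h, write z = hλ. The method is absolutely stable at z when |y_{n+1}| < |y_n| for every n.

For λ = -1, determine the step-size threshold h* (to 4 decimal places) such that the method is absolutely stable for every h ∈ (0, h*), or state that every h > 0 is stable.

With y'=λy (z=hλ):
  y_{n+1} = y_n + z·[13/16·y_n + 3/16·y_{n+1}] ⇒ (1 − 3/16z)y_{n+1} = (1 + 13/16z)y_n
  ⇒ R(z) = (1 + 13/16z)/(1 − 3/16z).

Boundary: |R(x)|=1, x<0.
x=-0.78: |R|=0.3195
R=−1: 1+13/16x = −1+3/16x ⇒ -5/8x=2 ⇒ x=2/(-5/8)=-3.2000
Confirm numerically:
  x=-3.100: |R|=0.96047 <1
  x=-2.975: |R|=0.90973 <1
  x=-2.407: |R|=0.65850 <1
  x=-3.552: |R|=1.13205 >1
  x=-3.487: |R|=1.10846 >1
So |R|<1 on (-3.2000, 0).

(-3.2000,0); λ=-1 ⇒ h* = (16/5)/1 = 3.2000.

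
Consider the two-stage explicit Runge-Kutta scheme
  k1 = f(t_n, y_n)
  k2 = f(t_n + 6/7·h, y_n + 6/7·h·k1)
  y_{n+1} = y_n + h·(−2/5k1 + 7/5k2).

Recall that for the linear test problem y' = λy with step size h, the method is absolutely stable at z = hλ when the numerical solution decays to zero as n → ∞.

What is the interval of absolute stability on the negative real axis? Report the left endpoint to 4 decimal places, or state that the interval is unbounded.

z∈(-0.8333,0).

Set f=λy, z=hλ:
  k1=λy_n ⇒ h·k1=z·y_n;  k2=λ(1+6/7z)y_n ⇒ h·k2=z(1+6/7z)y_n
  y_{n+1}/y_n = 1 − 2/5z + 7/5z(1+6/7z) = 1 + z + 6/5z²
  so R(z) = 1 + z + 6/5z².

Solve |R(x)|<1 on ℝ⁻.
x=-1.05: |R|=1.2730
R=1: x+6/5x²=0 ⇒ x=−5/6=-0.8333; min R=1−1/(4·6/5)=0.7917>−1
Confirm numerically:
  x=-0.794: |R|=0.96252 <1
  x=-0.585: |R|=0.82567 <1
  x=-0.417: |R|=0.79167 <1
  x=-1.230: |R|=1.58548 >1
  x=-0.985: |R|=1.17927 >1
Interval (-0.8333, 0).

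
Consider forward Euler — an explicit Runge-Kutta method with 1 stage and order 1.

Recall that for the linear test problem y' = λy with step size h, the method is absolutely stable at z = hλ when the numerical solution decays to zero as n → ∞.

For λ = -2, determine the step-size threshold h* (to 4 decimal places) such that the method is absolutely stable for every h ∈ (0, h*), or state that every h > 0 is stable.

(-2.0000,0); λ=-2 ⇒ h* = 1.0000.

Test eqn y'=λy, z=hλ:
  order 1, 1-stage ⇒ R(z)=1+z
  (e.g. R(-0.86)=0.14000, |R|=0.14000)

Solve |R(x)|<1 on ℝ⁻.
x=-0.86: |R|=0.1400
|R(-1.77)|=0.7700 |R(-1.7)|=0.7000 |R(-1.51)|=0.5100
Bisect:
  x_lo=-2.3288 |R|=1.3288  x_hi=-0.2234 |R|=0.7766
  mid=-1.27607 |R|=0.27607 →hi
  mid=-1.80242 |R|=0.80242 →hi
  mid=-2.06559 |R|=1.06559 →lo
  mid=-1.93400 |R|=0.93400 →hi
  mid=-1.99979 |R|=0.99979 →hi
  mid=-2.03269 |R|=1.03269 →lo
  mid=-2.01624 |R|=1.01624 →lo
  mid=-2.00802 |R|=1.00802 →lo
  mid=-2.00391 |R|=1.00391 →lo
  ...
  [-2.00005,-1.99992] ⇒ x*=-2.0000
So |R|<1 on (-2.0000, 0).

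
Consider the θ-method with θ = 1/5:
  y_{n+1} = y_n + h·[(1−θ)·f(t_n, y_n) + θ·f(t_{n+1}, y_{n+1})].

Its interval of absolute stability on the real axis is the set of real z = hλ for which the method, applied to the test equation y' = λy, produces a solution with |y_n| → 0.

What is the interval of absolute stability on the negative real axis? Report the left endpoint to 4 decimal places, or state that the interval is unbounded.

z∈(-3.3333,0).

Set f=λy, z=hλ:
  y_{n+1} = y_n + z·[4/5·y_n + 1/5·y_{n+1}] ⇒ (1 − 1/5z)y_{n+1} = (1 + 4/5z)y_n
  so R(z) = (1 + 4/5z)/(1 − 1/5z).

Find x<0 with |R(x)|<1.
x=-0.63: |R|=0.4405
R=−1: 1+4/5x = −1+1/5x ⇒ -3/5x=2 ⇒ x=2/(-3/5)=-3.3333
Confirm numerically:
  x=-3.075: |R|=0.90402 <1
  x=-2.535: |R|=0.68215 <1
  x=-1.743: |R|=0.29245 <1
  x=-3.453: |R|=1.04247 >1
  x=-3.379: |R|=1.01635 >1
So |R|<1 on (-3.3333, 0).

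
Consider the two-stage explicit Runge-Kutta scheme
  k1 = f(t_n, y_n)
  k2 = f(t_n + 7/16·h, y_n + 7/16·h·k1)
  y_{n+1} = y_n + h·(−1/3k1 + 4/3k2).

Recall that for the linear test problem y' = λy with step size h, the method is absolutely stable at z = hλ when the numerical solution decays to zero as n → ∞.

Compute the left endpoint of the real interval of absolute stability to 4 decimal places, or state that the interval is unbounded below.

With y'=λy (z=hλ):
  k1=λy_n ⇒ h·k1=z·y_n;  k2=λ(1+7/16z)y_n ⇒ h·k2=z(1+7/16z)y_n
  y_{n+1}/y_n = 1 − 1/3z + 4/3z(1+7/16z) = 1 + z + 7/12z²
  ⇒ R(z) = 1 + z + 7/12z².

Boundary: |R(x)|=1, x<0.
x=-1.46: |R|=0.7834
R=1: x+7/12x²=0 ⇒ x=−12/7=-1.7143; min R=1−1/(4·7/12)=0.5714>−1
Confirm numerically:
  x=-0.945: |R|=0.57593 <1
  x=-0.819: |R|=0.57228 <1
  x=-0.766: |R|=0.57627 <1
  x=-2.053: |R|=1.40564 >1
  x=-1.850: |R|=1.14646 >1
Interval (-1.7143, 0).

z* = -1.7143.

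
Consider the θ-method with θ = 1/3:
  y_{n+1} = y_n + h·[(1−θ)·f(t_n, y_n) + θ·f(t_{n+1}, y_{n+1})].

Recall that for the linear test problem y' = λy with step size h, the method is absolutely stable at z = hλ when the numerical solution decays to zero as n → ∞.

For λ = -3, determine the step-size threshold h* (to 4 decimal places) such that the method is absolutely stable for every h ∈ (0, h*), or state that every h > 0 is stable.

(-6.0000,0); λ=-3 ⇒ h* = (6)/3 = 2.0000.

Test eqn y'=λy, z=hλ:
  y_{n+1} = y_n + z·[2/3·y_n + 1/3·y_{n+1}] ⇒ (1 − 1/3z)y_{n+1} = (1 + 2/3z)y_n
  ⇒ R(z) = (1 + 2/3z)/(1 − 1/3z).

Find x<0 with |R(x)|<1.
x=-0.56: |R|=0.5281
R=−1: 1+2/3x = −1+1/3x ⇒ -1/3x=2 ⇒ x=2/(-1/3)=-6.0000
Confirm numerically:
  x=-5.767: |R|=0.97342 <1
  x=-5.510: |R|=0.94242 <1
  x=-3.758: |R|=0.66825 <1
  x=-2.691: |R|=0.41856 <1
  x=-6.416: |R|=1.04418 >1
  x=-6.233: |R|=1.02524 >1
  x=-6.098: |R|=1.01077 >1
Stable set (-6.0000, 0).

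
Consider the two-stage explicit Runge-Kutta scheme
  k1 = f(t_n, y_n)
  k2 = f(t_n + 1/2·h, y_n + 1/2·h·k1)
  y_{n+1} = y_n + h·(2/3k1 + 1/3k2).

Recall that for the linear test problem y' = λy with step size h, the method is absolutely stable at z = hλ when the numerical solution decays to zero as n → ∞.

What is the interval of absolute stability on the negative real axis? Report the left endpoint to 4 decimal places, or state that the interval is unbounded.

(-6.0000, 0).

With y'=λy (z=hλ):
  k1=λy_n ⇒ h·k1=z·y_n;  k2=λ(1+1/2z)y_n ⇒ h·k2=z(1+1/2z)y_n
  y_{n+1}/y_n = 1 + 2/3z + 1/3z(1+1/2z) = 1 + z + 1/6z²
  so R(z) = 1 + z + 1/6z².

Solve |R(x)|<1 on ℝ⁻.
x=-1.43: |R|=0.0892
R=1: x+1/6x²=0 ⇒ x=−6=-6.0000; min R=1−1/(4·1/6)=-0.5000>−1
Confirm numerically:
  x=-5.854: |R|=0.85755 <1
  x=-4.799: |R|=0.03940 <1
  x=-3.842: |R|=0.38184 <1
  x=-2.551: |R|=0.46640 <1
  x=-6.528: |R|=1.57446 >1
  x=-6.405: |R|=1.43234 >1
So |R|<1 on (-6.0000, 0).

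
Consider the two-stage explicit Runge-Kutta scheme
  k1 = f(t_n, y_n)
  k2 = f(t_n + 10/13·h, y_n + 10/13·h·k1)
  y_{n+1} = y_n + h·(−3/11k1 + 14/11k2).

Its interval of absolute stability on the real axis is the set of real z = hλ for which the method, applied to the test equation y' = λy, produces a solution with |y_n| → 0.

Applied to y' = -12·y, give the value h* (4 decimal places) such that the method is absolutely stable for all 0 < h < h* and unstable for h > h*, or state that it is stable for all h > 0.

Set f=λy, z=hλ:
  k1=λy_n ⇒ h·k1=z·y_n;  k2=λ(1+10/13z)y_n ⇒ h·k2=z(1+10/13z)y_n
  y_{n+1}/y_n = 1 − 3/11z + 14/11z(1+10/13z) = 1 + z + 140/143z²
  R(z) = 1 + z + 140/143z².

Solve |R(x)|<1 on ℝ⁻.
x=-1.54: |R|=1.7818
R=1: x+140/143x²=0 ⇒ x=−143/140=-1.0214; min R=1−1/(4·140/143)=0.7446>−1
Confirm numerically:
  x=-0.913: |R|=0.90308 <1
  x=-0.755: |R|=0.80307 <1
  x=-0.493: |R|=0.74495 <1
  x=-1.448: |R|=1.60472 >1
  x=-1.305: |R|=1.36230 >1
  x=-1.081: |R|=1.06305 >1
Interval (-1.0214, 0).

(-1.0214,0); λ=-12 ⇒ h* = (143/140)/12 = 0.0851.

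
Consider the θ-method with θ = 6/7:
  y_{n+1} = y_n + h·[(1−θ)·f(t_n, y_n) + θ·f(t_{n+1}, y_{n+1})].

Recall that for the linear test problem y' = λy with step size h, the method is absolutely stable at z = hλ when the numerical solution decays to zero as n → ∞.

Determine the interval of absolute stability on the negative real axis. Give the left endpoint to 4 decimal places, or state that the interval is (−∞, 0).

Test eqn y'=λy, z=hλ:
  y_{n+1} = y_n + z·[1/7·y_n + 6/7·y_{n+1}] ⇒ (1 − 6/7z)y_{n+1} = (1 + 1/7z)y_n
  so R(z) = (1 + 1/7z)/(1 − 6/7z).

Find x<0 with |R(x)|<1.
x=-0.99: |R|=0.4645
x=-2: |R|=0.2632
x=-10: |R|=0.0448
x=-100: |R|=0.1532
θ=6/7≥1/2 ⇒ |1+1/7x|<|1−6/7x| ∀x<0 ⇒ interval (−∞,0).

(−∞, 0) — no finite endpoint.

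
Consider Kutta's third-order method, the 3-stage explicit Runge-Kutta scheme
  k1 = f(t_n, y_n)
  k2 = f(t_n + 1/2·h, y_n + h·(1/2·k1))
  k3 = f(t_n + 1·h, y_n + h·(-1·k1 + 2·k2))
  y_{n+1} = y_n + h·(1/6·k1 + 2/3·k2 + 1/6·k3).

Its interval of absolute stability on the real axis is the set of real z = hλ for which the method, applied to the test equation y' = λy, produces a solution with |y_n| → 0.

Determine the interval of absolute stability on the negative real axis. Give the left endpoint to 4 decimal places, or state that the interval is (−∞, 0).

With y'=λy (z=hλ):
  order 3, 3-stage ⇒ R(z)=1+z+z^2/2+z^3/6
  (e.g. R(-1.16)=0.25265, |R|=0.25265)

Need |R(x)|<1, x<0.
x=-1.16: |R|=0.2527
|R(-2.48)|=0.9470 |R(-2.18)|=0.5305 |R(-1.85)|=0.1940
Bisect:
  x_lo=-3.3820 |R|=3.1103  x_hi=-0.0635 |R|=0.9385
  mid=-1.72276 |R|=0.09097 →hi
  mid=-2.55240 |R|=1.06639 →lo
  mid=-2.13758 |R|=0.48081 →hi
  mid=-2.34499 |R|=0.74467 →hi
  mid=-2.44869 |R|=0.89774 →hi
  mid=-2.50054 |R|=0.98005 →hi
  mid=-2.52647 |R|=1.02271 →lo
  ...
  [-2.51290,-2.51270] ⇒ x*=-2.5127
Interval (-2.5127, 0).

(-2.5127, 0).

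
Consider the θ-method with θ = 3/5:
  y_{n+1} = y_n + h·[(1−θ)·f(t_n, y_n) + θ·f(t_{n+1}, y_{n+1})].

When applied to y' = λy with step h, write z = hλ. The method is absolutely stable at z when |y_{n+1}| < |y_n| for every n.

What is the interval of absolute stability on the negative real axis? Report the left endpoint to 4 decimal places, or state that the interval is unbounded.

unbounded; (−∞, 0).

Set f=λy, z=hλ:
  y_{n+1} = y_n + z·[2/5·y_n + 3/5·y_{n+1}] ⇒ (1 − 3/5z)y_{n+1} = (1 + 2/5z)y_n
  ⇒ R(z) = (1 + 2/5z)/(1 − 3/5z).

Solve |R(x)|<1 on ℝ⁻.
x=-1.74: |R|=0.1487
x=-2: |R|=0.0909
x=-10: |R|=0.4286
x=-100: |R|=0.6393
θ=3/5≥1/2 ⇒ |1+2/5x|<|1−3/5x| ∀x<0 ⇒ interval (−∞,0).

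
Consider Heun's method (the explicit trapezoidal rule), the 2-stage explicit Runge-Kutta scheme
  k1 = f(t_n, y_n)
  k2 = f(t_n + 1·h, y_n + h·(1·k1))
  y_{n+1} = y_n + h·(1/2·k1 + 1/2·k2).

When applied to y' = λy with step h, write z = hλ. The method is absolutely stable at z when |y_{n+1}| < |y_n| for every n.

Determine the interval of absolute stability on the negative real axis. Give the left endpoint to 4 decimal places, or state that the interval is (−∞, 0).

(-2.0000, 0).

Test eqn y'=λy, z=hλ:
  order 2, 2-stage ⇒ R(z)=1+z+z^2/2
  (e.g. R(-1)=0.50000, |R|=0.50000)

Find x<0 with |R(x)|<1.
x=-1: |R|=0.5000
|R(-2.3)|=1.3450 |R(-1.42)|=0.5882 |R(-1.21)|=0.5221
Bisect:
  x_lo=-2.3591 |R|=1.4235  x_hi=-0.2885 |R|=0.7531
  mid=-1.32381 |R|=0.55243 →hi
  mid=-1.84144 |R|=0.85401 →hi
  mid=-2.10026 |R|=1.10528 →lo
  mid=-1.97085 |R|=0.97127 →hi
  mid=-2.03555 |R|=1.03618 →lo
  mid=-2.00320 |R|=1.00321 →lo
  mid=-1.98702 |R|=0.98711 →hi
  mid=-1.99511 |R|=0.99512 →hi
  ...
  [-2.00004,-1.99991] ⇒ x*=-2.0000
Interval (-2.0000, 0).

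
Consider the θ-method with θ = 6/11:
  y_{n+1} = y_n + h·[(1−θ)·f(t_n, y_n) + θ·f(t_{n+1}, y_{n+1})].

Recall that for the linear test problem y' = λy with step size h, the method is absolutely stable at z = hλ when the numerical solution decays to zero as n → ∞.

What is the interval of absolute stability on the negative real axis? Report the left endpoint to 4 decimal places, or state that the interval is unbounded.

unbounded; (−∞, 0).

Set f=λy, z=hλ:
  y_{n+1} = y_n + z·[5/11·y_n + 6/11·y_{n+1}] ⇒ (1 − 6/11z)y_{n+1} = (1 + 5/11z)y_n
  Hence R(z) = (1 + 5/11z)/(1 − 6/11z).

Boundary: |R(x)|=1, x<0.
x=-1.66: |R|=0.1288
x=-2: |R|=0.0435
x=-10: |R|=0.5493
x=-100: |R|=0.8003
θ=6/11≥1/2 ⇒ |1+5/11x|<|1−6/11x| ∀x<0 ⇒ stable on all of ℝ⁻.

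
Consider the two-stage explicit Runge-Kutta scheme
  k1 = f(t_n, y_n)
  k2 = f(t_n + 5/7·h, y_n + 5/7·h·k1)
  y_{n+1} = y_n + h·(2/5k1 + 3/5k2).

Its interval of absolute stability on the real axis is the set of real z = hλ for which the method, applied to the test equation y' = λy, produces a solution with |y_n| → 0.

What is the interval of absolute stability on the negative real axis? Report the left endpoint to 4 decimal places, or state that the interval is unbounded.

(-2.3333, 0).

On y'=λy, z=hλ:
  k1=λy_n ⇒ h·k1=z·y_n;  k2=λ(1+5/7z)y_n ⇒ h·k2=z(1+5/7z)y_n
  y_{n+1}/y_n = 1 + 2/5z + 3/5z(1+5/7z) = 1 + z + 3/7z²
  ⇒ R(z) = 1 + z + 3/7z².

Need |R(x)|<1, x<0.
x=-0.81: |R|=0.4712
R=1: x+3/7x²=0 ⇒ x=−7/3=-2.3333; min R=1−1/(4·3/7)=0.4167>−1
Confirm numerically:
  x=-1.446: |R|=0.45011 <1
  x=-1.190: |R|=0.41690 <1
  x=-1.058: |R|=0.42173 <1
  x=-2.825: |R|=1.59527 >1
  x=-2.442: |R|=1.11373 >1
Stable set (-2.3333, 0).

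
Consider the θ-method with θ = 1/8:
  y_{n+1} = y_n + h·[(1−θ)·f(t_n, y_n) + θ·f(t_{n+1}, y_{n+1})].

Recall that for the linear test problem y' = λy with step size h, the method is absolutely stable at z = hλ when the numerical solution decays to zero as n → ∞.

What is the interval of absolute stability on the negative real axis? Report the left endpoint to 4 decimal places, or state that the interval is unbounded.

Set f=λy, z=hλ:
  y_{n+1} = y_n + z·[7/8·y_n + 1/8·y_{n+1}] ⇒ (1 − 1/8z)y_{n+1} = (1 + 7/8z)y_n
  Hence R(z) = (1 + 7/8z)/(1 − 1/8z).

Solve |R(x)|<1 on ℝ⁻.
x=-1.23: |R|=0.0661
R=−1: 1+7/8x = −1+1/8x ⇒ -3/4x=2 ⇒ x=2/(-3/4)=-2.6667
Confirm numerically:
  x=-2.454: |R|=0.87794 <1
  x=-2.150: |R|=0.69458 <1
  x=-1.692: |R|=0.39662 <1
  x=-2.981: |R|=1.17175 >1
  x=-2.874: |R|=1.11440 >1
  x=-2.716: |R|=1.02762 >1
So |R|<1 on (-2.6667, 0).

(-2.6667, 0).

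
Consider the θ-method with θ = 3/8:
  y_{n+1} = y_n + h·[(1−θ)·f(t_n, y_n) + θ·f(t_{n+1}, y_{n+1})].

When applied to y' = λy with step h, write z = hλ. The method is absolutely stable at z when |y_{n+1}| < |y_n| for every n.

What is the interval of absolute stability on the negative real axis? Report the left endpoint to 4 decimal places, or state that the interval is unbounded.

Set f=λy, z=hλ:
  y_{n+1} = y_n + z·[5/8·y_n + 3/8·y_{n+1}] ⇒ (1 − 3/8z)y_{n+1} = (1 + 5/8z)y_n
  so R(z) = (1 + 5/8z)/(1 − 3/8z).

Boundary: |R(x)|=1, x<0.
x=-0.45: |R|=0.6150
R=−1: 1+5/8x = −1+3/8x ⇒ -1/4x=2 ⇒ x=2/(-1/4)=-8.0000
Confirm numerically:
  x=-6.661: |R|=0.90430 <1
  x=-3.852: |R|=0.57578 <1
  x=-3.364: |R|=0.48751 <1
  x=-8.487: |R|=1.02911 >1
  x=-8.234: |R|=1.01431 >1
  x=-8.192: |R|=1.01179 >1
So |R|<1 on (-8.0000, 0).

z∈(-8.0000,0).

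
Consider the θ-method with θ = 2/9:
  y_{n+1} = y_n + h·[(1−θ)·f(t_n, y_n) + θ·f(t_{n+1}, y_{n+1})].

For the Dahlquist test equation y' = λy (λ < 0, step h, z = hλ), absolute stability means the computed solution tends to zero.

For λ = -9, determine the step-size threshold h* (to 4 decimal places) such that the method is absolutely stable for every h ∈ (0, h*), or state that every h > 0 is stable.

Set f=λy, z=hλ:
  y_{n+1} = y_n + z·[7/9·y_n + 2/9·y_{n+1}] ⇒ (1 − 2/9z)y_{n+1} = (1 + 7/9z)y_n
  R(z) = (1 + 7/9z)/(1 − 2/9z).

Need |R(x)|<1, x<0.
x=-1.34: |R|=0.0325
R=−1: 1+7/9x = −1+2/9x ⇒ -5/9x=2 ⇒ x=2/(-5/9)=-3.6000
Confirm numerically:
  x=-3.530: |R|=0.97821 <1
  x=-3.113: |R|=0.84008 <1
  x=-2.823: |R|=0.73474 <1
  x=-4.124: |R|=1.15190 >1
  x=-4.083: |R|=1.14069 >1
  x=-3.709: |R|=1.03320 >1
Interval (-3.6000, 0).

(-3.6000,0); λ=-9 ⇒ h* = (18/5)/9 = 0.4000.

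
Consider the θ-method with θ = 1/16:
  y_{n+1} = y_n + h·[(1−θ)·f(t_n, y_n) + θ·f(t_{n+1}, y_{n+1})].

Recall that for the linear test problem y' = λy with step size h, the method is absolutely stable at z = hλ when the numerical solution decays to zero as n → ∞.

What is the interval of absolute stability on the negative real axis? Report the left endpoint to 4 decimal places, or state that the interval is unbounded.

Set f=λy, z=hλ:
  y_{n+1} = y_n + z·[15/16·y_n + 1/16·y_{n+1}] ⇒ (1 − 1/16z)y_{n+1} = (1 + 15/16z)y_n
  ⇒ R(z) = (1 + 15/16z)/(1 − 1/16z).

Solve |R(x)|<1 on ℝ⁻.
x=-1.51: |R|=0.3798
R=−1: 1+15/16x = −1+1/16x ⇒ -7/8x=2 ⇒ x=2/(-7/8)=-2.2857
Confirm numerically:
  x=-2.047: |R|=0.81482 <1
  x=-1.921: |R|=0.71508 <1
  x=-1.328: |R|=0.22622 <1
  x=-2.836: |R|=1.40900 >1
  x=-2.642: |R|=1.26757 >1
  x=-2.628: |R|=1.25725 >1
Stable set (-2.2857, 0).

z∈(-2.2857,0).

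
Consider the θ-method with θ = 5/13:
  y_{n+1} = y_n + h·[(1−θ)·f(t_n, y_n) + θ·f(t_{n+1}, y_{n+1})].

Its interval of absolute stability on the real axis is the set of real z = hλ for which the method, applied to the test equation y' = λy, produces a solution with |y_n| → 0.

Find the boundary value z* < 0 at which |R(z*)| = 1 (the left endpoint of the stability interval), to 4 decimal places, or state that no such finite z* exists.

left endpoint -8.6667.

Test eqn y'=λy, z=hλ:
  y_{n+1} = y_n + z·[8/13·y_n + 5/13·y_{n+1}] ⇒ (1 − 5/13z)y_{n+1} = (1 + 8/13z)y_n
  Hence R(z) = (1 + 8/13z)/(1 − 5/13z).

Need |R(x)|<1, x<0.
x=-1.37: |R|=0.1028
R=−1: 1+8/13x = −1+5/13x ⇒ -3/13x=2 ⇒ x=2/(-3/13)=-8.6667
Confirm numerically:
  x=-6.920: |R|=0.88992 <1
  x=-6.407: |R|=0.84947 <1
  x=-4.867: |R|=0.69468 <1
  x=-9.173: |R|=1.02580 >1
  x=-8.761: |R|=1.00498 >1
  x=-8.734: |R|=1.00356 >1
Stable set (-8.6667, 0).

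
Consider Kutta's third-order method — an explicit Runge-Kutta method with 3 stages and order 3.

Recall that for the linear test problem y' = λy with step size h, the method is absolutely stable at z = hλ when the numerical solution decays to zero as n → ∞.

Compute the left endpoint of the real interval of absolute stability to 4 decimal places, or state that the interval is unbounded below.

Test eqn y'=λy, z=hλ:
  order 3, 3-stage ⇒ R(z)=1+z+z^2/2+z^3/6
  (e.g. R(-1.48)=0.07490, |R|=0.07490)

Solve |R(x)|<1 on ℝ⁻.
x=-1.48: |R|=0.0749
|R(-2.79)|=1.5176 |R(-1.36)|=0.1456 |R(-0.97)|=0.3483
Bisect:
  x_lo=-3.0764 |R|=2.1968  x_hi=-0.0885 |R|=0.9153
  mid=-1.58241 |R|=0.00920 →hi
  mid=-2.32939 |R|=0.72293 →hi
  mid=-2.70288 |R|=1.34110 →lo
  mid=-2.51613 |R|=1.00558 →lo
  mid=-2.42276 |R|=0.85805 →hi
  mid=-2.46945 |R|=0.93021 →hi
  mid=-2.49279 |R|=0.96749 →hi
  mid=-2.50446 |R|=0.98643 →hi
  mid=-2.51030 |R|=0.99598 →hi
  ...
  [-2.51285,-2.51267] ⇒ x*=-2.5127
Stable set (-2.5127, 0).

z* = -2.5127.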